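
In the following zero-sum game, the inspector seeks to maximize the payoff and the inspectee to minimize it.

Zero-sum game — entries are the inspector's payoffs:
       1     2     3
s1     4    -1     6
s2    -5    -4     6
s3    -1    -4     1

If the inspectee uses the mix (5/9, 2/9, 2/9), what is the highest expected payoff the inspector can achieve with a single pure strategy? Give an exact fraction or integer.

10/3

s1: (4)·(5/9) + (-1)·(2/9) + (6)·(2/9) = 10/3.
s2: (-5)·(5/9) + (-4)·(2/9) + (6)·(2/9) = -7/3.
s3: (-1)·(5/9) + (-4)·(2/9) + (1)·(2/9) = -11/9.
The best pure response is s1 with expected payoff 10/3.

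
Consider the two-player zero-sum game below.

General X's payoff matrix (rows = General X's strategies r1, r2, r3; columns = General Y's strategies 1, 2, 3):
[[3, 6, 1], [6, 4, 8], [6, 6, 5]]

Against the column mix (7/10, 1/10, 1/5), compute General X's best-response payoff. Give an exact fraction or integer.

31/5

r1: (3)·(7/10) + (6)·(1/10) + (1)·(1/5) = 29/10.
r2: (6)·(7/10) + (4)·(1/10) + (8)·(1/5) = 31/5.
r3: (6)·(7/10) + (6)·(1/10) + (5)·(1/5) = 29/5.
The best pure response is r2 with expected payoff 31/5.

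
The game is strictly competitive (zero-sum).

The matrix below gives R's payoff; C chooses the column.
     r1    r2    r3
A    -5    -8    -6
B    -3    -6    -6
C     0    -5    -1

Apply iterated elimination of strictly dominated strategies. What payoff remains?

Column r1 is strictly dominated by r2 for C (-8<-5, -6<-3, -5<0); eliminate r1.
Row B is strictly dominated by row C (-5>-6, -1>-6); eliminate B.
Column r3 is strictly dominated by r2 for C (-8<-6, -5<-1); eliminate r3.
Row A is strictly dominated by row C (-5>-8); eliminate A.
Only (C, r2) remains, with payoff -5.

-5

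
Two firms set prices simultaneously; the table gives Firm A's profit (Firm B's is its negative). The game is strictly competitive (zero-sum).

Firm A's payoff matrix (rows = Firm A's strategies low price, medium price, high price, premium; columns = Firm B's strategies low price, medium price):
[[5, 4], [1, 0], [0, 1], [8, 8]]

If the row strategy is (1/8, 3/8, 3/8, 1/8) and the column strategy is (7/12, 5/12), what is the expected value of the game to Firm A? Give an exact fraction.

187/96

Against (7/12, 5/12), each row's expected payoff is low price: 55/12; medium price: 7/12; high price: 5/12; premium: 8.
Taking the (1/8, 3/8, 3/8, 1/8)-weighted average: (1/8)·(55/12) + (3/8)·(7/12) + (3/8)·(5/12) + (1/8)·(8) = 187/96.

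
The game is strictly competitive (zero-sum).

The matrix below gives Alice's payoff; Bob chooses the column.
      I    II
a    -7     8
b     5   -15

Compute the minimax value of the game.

Row minima are -7 and -15, so Alice's maximin is -7; column maxima are 5 and 8, so Bob's minimax is 5. These differ, so the equilibrium is in mixed strategies.
Let Alice play a with probability p. Bob is indifferent when −7p + 5(1−p) = 8p − 15(1−p), giving p = 4/7.
Let Bob play I with probability q. Alice is indifferent when −7q + 8(1−q) = 5q − 15(1−q), giving q = 23/35.
The value is -7·(23/35) + (8)·(12/35) = -13/7.

-13/7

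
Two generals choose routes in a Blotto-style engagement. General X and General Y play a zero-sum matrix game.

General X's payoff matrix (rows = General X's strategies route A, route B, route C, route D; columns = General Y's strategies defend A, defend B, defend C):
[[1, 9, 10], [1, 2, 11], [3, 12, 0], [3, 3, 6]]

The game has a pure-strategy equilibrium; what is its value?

Row minima: 1, 1, 0, 3 → General X's maximin is 3.
Column maxima: 3, 12, 11 → General Y's minimax is 3.
They coincide at (route D, defend A), so the value is 3.

3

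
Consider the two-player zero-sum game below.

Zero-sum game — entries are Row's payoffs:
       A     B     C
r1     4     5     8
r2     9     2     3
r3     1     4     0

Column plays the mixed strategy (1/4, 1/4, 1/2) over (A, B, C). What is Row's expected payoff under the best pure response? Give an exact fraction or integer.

25/4

r1: (4)·(1/4) + (5)·(1/4) + (8)·(1/2) = 25/4.
r2: (9)·(1/4) + (2)·(1/4) + (3)·(1/2) = 17/4.
r3: (1)·(1/4) + (4)·(1/4) + (0)·(1/2) = 5/4.
The best pure response is r1 with expected payoff 25/4.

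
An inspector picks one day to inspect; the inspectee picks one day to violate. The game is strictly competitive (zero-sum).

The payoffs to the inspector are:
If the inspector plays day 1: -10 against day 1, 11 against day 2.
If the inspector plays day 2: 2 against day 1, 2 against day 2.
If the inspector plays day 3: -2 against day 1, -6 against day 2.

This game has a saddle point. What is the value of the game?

Row minima: -10, 2, -6 → the inspector's maximin is 2.
Column maxima: 2, 11 → the inspectee's minimax is 2.
They coincide at (day 2, day 1), so the value is 2.

2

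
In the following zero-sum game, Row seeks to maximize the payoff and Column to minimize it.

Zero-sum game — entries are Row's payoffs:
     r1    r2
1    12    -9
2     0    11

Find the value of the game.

33/8

Row minima are -9 and 0, so Row's maximin is 0; column maxima are 12 and 11, so Column's minimax is 11. These differ, so the equilibrium is in mixed strategies.
Let Row play 1 with probability p. Column is indifferent when 12p = −9p + 11(1−p), giving p = 11/32.
Let Column play r1 with probability q. Row is indifferent when 12q − 9(1−q) = 11(1−q), giving q = 5/8.
The value is 12·(5/8) + (-9)·(3/8) = 33/8.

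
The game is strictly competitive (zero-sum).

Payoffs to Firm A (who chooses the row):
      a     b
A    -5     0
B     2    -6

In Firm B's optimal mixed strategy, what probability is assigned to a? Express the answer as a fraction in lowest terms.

6/13

Row minima are -5 and -6, so Firm A's maximin is -5; column maxima are 2 and 0, so Firm B's minimax is 0. These differ, so the equilibrium is in mixed strategies.
Let Firm B play a with probability q. Firm A is indifferent when −5q = 2q − 6(1−q), giving q = 6/13.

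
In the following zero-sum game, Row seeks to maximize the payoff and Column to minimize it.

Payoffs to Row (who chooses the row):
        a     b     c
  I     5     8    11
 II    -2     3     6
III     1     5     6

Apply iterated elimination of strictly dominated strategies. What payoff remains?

5

Row III is strictly dominated by row I (5>1, 8>5, 11>6); eliminate III.
Row II is strictly dominated by row I (5>-2, 8>3, 11>6); eliminate II.
Column c is strictly dominated by a for Column (5<11); eliminate c.
Column b is strictly dominated by a for Column (5<8); eliminate b.
Only (I, a) remains, with payoff 5.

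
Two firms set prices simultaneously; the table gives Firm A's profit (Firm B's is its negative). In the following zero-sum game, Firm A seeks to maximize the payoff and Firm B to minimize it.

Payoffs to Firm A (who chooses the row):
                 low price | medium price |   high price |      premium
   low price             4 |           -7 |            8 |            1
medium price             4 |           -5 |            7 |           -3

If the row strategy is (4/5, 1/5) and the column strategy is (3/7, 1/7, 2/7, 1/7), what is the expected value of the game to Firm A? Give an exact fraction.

Against (3/7, 1/7, 2/7, 1/7), each row's expected payoff is low price: 22/7; medium price: 18/7.
Taking the (4/5, 1/5)-weighted average: (4/5)·(22/7) + (1/5)·(18/7) = 106/35.

106/35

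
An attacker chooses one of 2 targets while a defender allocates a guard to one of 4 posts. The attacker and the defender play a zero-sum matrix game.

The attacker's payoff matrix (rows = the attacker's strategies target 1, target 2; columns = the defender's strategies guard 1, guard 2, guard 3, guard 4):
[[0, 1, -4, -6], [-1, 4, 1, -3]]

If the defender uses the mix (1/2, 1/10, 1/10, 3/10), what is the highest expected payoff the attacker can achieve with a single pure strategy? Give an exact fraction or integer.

-9/10

target 1: (0)·(1/2) + (1)·(1/10) + (-4)·(1/10) + (-6)·(3/10) = -21/10.
target 2: (-1)·(1/2) + (4)·(1/10) + (1)·(1/10) + (-3)·(3/10) = -9/10.
The best pure response is target 2 with expected payoff -9/10.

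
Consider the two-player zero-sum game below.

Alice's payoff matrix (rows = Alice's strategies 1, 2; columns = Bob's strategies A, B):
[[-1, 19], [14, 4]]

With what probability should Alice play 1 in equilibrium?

1/3

Row minima are -1 and 4, so Alice's maximin is 4; column maxima are 14 and 19, so Bob's minimax is 14. These differ, so the equilibrium is in mixed strategies.
Let Alice play 1 with probability p. Bob is indifferent when −p + 14(1−p) = 19p + 4(1−p), giving p = 1/3.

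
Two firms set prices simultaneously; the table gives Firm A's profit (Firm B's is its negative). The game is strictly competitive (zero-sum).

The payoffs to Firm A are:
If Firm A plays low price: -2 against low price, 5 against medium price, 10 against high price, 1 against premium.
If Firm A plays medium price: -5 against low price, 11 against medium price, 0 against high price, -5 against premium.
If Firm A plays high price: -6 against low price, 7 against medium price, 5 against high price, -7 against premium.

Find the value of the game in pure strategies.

Row minima: -2, -5, -7 → Firm A's maximin is -2.
Column maxima: -2, 11, 10, 1 → Firm B's minimax is -2.
They coincide at (low price, low price), so the value is -2.

-2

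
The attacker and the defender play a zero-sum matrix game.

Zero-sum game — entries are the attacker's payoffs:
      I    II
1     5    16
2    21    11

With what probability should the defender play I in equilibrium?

5/21

Row minima are 5 and 11, so the attacker's maximin is 11; column maxima are 21 and 16, so the defender's minimax is 16. These differ, so the equilibrium is in mixed strategies.
Let the defender play I with probability q. The attacker is indifferent when 5q + 16(1−q) = 21q + 11(1−q), giving q = 5/21.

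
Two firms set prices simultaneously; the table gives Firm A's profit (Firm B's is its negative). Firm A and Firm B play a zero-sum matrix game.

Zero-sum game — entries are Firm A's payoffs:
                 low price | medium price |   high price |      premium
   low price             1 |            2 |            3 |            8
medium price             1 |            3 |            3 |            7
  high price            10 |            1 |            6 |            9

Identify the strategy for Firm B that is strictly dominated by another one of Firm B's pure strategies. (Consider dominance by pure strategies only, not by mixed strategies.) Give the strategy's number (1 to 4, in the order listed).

Firm B prefers columns that give Firm A less. Compare premium with medium price: 2 < 8, 3 < 7, 1 < 9.
So medium price strictly dominates premium for Firm B; premium is strictly dominated.

4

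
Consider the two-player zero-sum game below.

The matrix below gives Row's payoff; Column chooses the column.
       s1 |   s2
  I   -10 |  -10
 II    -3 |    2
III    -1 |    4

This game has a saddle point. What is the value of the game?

Row minima: -10, -3, -1 → Row's maximin is -1.
Column maxima: -1, 4 → Column's minimax is -1.
They coincide at (III, s1), so the value is -1.

-1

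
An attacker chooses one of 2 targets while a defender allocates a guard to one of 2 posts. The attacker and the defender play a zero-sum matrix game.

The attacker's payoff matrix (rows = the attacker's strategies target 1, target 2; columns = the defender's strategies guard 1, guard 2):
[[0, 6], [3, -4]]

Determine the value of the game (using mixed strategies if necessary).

Row minima are 0 and -4, so the attacker's maximin is 0; column maxima are 3 and 6, so the defender's minimax is 3. These differ, so the equilibrium is in mixed strategies.
Let the attacker play target 1 with probability p. The defender is indifferent when 3(1−p) = 6p − 4(1−p), giving p = 7/13.
Let the defender play guard 1 with probability q. The attacker is indifferent when 6(1−q) = 3q − 4(1−q), giving q = 10/13.
The value is 0·(10/13) + (6)·(3/13) = 18/13.

18/13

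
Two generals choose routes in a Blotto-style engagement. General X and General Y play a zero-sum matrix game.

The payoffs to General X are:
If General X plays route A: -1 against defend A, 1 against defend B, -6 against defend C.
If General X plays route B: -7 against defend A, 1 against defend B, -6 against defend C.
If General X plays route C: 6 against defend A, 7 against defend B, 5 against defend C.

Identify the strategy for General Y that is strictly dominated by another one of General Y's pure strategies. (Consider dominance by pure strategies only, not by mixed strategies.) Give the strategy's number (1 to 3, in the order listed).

2

General Y prefers columns that give General X less. Compare defend B with defend A: -1 < 1, -7 < 1, 6 < 7.
So defend A strictly dominates defend B for General Y; defend B is strictly dominated.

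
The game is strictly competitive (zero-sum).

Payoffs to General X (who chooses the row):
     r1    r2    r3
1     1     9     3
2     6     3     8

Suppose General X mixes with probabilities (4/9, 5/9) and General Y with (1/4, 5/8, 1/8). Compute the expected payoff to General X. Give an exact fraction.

Against (1/4, 5/8, 1/8), each row's expected payoff is 1: 25/4; 2: 35/8.
Taking the (4/9, 5/9)-weighted average: (4/9)·(25/4) + (5/9)·(35/8) = 125/24.

125/24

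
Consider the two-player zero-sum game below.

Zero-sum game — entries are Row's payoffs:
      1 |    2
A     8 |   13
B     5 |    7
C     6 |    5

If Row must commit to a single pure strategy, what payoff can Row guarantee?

The worst-case payoff for each row is A: 8, B: 5, C: 5.
The best of these is 8.

8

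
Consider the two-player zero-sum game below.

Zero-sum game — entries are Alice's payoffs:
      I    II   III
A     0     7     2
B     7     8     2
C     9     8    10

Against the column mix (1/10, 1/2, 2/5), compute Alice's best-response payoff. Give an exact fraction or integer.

89/10

A: (0)·(1/10) + (7)·(1/2) + (2)·(2/5) = 43/10.
B: (7)·(1/10) + (8)·(1/2) + (2)·(2/5) = 11/2.
C: (9)·(1/10) + (8)·(1/2) + (10)·(2/5) = 89/10.
The best pure response is C with expected payoff 89/10.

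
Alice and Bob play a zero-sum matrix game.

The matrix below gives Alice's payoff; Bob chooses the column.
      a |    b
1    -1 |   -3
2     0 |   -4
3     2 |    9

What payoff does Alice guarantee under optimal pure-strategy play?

Row minima: -3, -4, 2 → Alice's maximin is 2.
Column maxima: 2, 9 → Bob's minimax is 2.
They coincide at (3, a), so the value is 2.

2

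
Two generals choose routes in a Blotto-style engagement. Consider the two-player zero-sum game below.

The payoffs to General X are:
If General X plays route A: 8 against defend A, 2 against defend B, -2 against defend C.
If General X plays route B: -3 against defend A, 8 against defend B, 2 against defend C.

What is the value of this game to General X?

Column defend B is strictly dominated by defend C for General Y (it gives General X more in every row).
The remaining 2×2 game on (route A, route B) × (defend A, defend C) has no saddle point. Let General X play route A with probability p; indifference gives 8p − 3(1−p) = −2p + 2(1−p), so p = 1/3.
Similarly General Y's optimal q on defend A is 4/15, and the value is 8·(4/15) + (-2)·(11/15) = 2/3.

2/3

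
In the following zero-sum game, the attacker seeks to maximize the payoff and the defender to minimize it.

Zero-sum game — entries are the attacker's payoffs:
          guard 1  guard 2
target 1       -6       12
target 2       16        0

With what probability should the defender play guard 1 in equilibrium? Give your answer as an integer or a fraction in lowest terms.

Row minima are -6 and 0, so the attacker's maximin is 0; column maxima are 16 and 12, so the defender's minimax is 12. These differ, so the equilibrium is in mixed strategies.
Let the defender play guard 1 with probability q. The attacker is indifferent when −6q + 12(1−q) = 16q, giving q = 6/17.

6/17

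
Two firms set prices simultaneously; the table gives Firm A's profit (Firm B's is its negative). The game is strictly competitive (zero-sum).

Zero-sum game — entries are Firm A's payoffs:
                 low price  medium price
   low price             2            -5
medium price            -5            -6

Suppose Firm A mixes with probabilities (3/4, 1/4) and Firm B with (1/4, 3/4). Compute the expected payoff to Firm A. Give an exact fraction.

-31/8

Against (1/4, 3/4), each row's expected payoff is low price: -13/4; medium price: -23/4.
Taking the (3/4, 1/4)-weighted average: (3/4)·(-13/4) + (1/4)·(-23/4) = -31/8.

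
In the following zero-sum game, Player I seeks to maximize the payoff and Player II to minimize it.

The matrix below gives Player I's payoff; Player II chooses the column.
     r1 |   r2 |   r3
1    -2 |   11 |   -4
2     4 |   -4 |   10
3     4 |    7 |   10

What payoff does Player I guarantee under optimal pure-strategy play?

4

Row minima: -4, -4, 4 → Player I's maximin is 4.
Column maxima: 4, 11, 10 → Player II's minimax is 4.
They coincide at (3, r1), so the value is 4.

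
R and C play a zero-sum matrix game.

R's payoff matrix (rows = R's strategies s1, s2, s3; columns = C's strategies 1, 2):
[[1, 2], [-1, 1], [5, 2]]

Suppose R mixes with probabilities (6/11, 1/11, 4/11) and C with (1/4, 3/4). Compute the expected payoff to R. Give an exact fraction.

Against (1/4, 3/4), each row's expected payoff is s1: 7/4; s2: 1/2; s3: 11/4.
Taking the (6/11, 1/11, 4/11)-weighted average: (6/11)·(7/4) + (1/11)·(1/2) + (4/11)·(11/4) = 2.

2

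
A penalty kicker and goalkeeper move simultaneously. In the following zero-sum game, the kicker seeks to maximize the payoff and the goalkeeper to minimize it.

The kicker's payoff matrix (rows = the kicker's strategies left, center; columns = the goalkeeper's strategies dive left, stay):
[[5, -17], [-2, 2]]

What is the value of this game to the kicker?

Row minima are -17 and -2, so the kicker's maximin is -2; column maxima are 5 and 2, so the goalkeeper's minimax is 2. These differ, so the equilibrium is in mixed strategies.
Let the kicker play left with probability p. The goalkeeper is indifferent when 5p − 2(1−p) = −17p + 2(1−p), giving p = 2/13.
Let the goalkeeper play dive left with probability q. The kicker is indifferent when 5q − 17(1−q) = −2q + 2(1−q), giving q = 19/26.
The value is 5·(19/26) + (-17)·(7/26) = -12/13.

-12/13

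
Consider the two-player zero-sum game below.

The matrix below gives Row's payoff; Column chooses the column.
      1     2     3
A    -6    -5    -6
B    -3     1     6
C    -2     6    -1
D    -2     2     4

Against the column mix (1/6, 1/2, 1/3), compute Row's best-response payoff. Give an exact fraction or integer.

7/3

A: (-6)·(1/6) + (-5)·(1/2) + (-6)·(1/3) = -11/2.
B: (-3)·(1/6) + (1)·(1/2) + (6)·(1/3) = 2.
C: (-2)·(1/6) + (6)·(1/2) + (-1)·(1/3) = 7/3.
D: (-2)·(1/6) + (2)·(1/2) + (4)·(1/3) = 2.
The best pure response is C with expected payoff 7/3.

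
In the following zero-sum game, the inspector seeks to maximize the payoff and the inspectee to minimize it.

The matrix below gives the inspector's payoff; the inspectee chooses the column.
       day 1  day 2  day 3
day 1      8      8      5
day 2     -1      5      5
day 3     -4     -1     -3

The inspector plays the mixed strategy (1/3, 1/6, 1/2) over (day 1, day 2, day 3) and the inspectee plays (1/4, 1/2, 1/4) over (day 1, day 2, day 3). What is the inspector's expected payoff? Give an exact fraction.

15/8

Against (1/4, 1/2, 1/4), each row's expected payoff is day 1: 29/4; day 2: 7/2; day 3: -9/4.
Taking the (1/3, 1/6, 1/2)-weighted average: (1/3)·(29/4) + (1/6)·(7/2) + (1/2)·(-9/4) = 15/8.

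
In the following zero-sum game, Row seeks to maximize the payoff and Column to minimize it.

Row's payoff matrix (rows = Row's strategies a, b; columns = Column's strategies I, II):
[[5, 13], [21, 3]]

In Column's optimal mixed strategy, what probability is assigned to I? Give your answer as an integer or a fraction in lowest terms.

Row minima are 5 and 3, so Row's maximin is 5; column maxima are 21 and 13, so Column's minimax is 13. These differ, so the equilibrium is in mixed strategies.
Let Column play I with probability q. Row is indifferent when 5q + 13(1−q) = 21q + 3(1−q), giving q = 5/13.

5/13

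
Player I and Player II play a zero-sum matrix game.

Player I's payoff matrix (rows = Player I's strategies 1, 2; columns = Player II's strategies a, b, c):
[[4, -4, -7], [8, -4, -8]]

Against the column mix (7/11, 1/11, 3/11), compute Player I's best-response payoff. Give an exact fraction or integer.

28/11

1: (4)·(7/11) + (-4)·(1/11) + (-7)·(3/11) = 3/11.
2: (8)·(7/11) + (-4)·(1/11) + (-8)·(3/11) = 28/11.
The best pure response is 2 with expected payoff 28/11.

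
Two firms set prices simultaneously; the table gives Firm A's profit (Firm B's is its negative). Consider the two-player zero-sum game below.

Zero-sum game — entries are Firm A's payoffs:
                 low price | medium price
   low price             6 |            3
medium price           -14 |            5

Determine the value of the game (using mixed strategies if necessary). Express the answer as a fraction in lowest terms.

36/11

Row minima are 3 and -14, so Firm A's maximin is 3; column maxima are 6 and 5, so Firm B's minimax is 5. These differ, so the equilibrium is in mixed strategies.
Let Firm A play low price with probability p. Firm B is indifferent when 6p − 14(1−p) = 3p + 5(1−p), giving p = 19/22.
Let Firm B play low price with probability q. Firm A is indifferent when 6q + 3(1−q) = −14q + 5(1−q), giving q = 1/11.
The value is 6·(1/11) + (3)·(10/11) = 36/11.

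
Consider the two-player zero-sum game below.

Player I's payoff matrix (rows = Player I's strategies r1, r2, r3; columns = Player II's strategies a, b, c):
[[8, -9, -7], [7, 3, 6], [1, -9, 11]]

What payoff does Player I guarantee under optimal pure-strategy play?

Row minima: -9, 3, -9 → Player I's maximin is 3.
Column maxima: 8, 3, 11 → Player II's minimax is 3.
They coincide at (r2, b), so the value is 3.

3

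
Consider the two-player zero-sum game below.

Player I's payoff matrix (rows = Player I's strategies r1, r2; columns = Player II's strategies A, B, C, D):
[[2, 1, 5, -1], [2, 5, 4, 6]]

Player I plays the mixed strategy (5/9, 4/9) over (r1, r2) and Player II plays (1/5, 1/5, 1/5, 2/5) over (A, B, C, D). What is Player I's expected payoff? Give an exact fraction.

Against (1/5, 1/5, 1/5, 2/5), each row's expected payoff is r1: 6/5; r2: 23/5.
Taking the (5/9, 4/9)-weighted average: (5/9)·(6/5) + (4/9)·(23/5) = 122/45.

122/45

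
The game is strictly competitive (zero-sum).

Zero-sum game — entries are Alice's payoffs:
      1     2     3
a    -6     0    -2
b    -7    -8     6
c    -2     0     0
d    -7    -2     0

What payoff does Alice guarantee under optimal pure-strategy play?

-2

Row minima: -6, -8, -2, -7 → Alice's maximin is -2.
Column maxima: -2, 0, 6 → Bob's minimax is -2.
They coincide at (c, 1), so the value is -2.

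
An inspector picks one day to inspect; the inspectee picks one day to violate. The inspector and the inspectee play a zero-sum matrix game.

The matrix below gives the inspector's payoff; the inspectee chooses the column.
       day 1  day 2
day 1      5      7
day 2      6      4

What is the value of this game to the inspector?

Row minima are 5 and 4, so the inspector's maximin is 5; column maxima are 6 and 7, so the inspectee's minimax is 6. These differ, so the equilibrium is in mixed strategies.
Let the inspector play day 1 with probability p. The inspectee is indifferent when 5p + 6(1−p) = 7p + 4(1−p), giving p = 1/2.
Let the inspectee play day 1 with probability q. The inspector is indifferent when 5q + 7(1−q) = 6q + 4(1−q), giving q = 3/4.
The value is 5·(3/4) + (7)·(1/4) = 11/2.

11/2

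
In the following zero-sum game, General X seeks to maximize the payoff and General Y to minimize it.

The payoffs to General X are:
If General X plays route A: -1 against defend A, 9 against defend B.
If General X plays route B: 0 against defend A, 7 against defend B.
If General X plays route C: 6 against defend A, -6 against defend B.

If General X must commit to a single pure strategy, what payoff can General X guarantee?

The worst-case payoff for each row is route A: -1, route B: 0, route C: -6.
The best of these is 0.

0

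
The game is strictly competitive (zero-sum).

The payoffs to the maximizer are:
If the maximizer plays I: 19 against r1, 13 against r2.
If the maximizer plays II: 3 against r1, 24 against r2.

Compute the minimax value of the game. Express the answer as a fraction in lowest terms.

Row minima are 13 and 3, so the maximizer's maximin is 13; column maxima are 19 and 24, so the minimizer's minimax is 19. These differ, so the equilibrium is in mixed strategies.
Let the maximizer play I with probability p. The minimizer is indifferent when 19p + 3(1−p) = 13p + 24(1−p), giving p = 7/9.
Let the minimizer play r1 with probability q. The maximizer is indifferent when 19q + 13(1−q) = 3q + 24(1−q), giving q = 11/27.
The value is 19·(11/27) + (13)·(16/27) = 139/9.

139/9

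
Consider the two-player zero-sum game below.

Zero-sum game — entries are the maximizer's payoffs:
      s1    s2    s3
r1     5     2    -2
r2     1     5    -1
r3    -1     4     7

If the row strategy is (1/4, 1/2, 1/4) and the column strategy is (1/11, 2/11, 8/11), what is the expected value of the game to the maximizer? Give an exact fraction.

Against (1/11, 2/11, 8/11), each row's expected payoff is r1: -7/11; r2: 3/11; r3: 63/11.
Taking the (1/4, 1/2, 1/4)-weighted average: (1/4)·(-7/11) + (1/2)·(3/11) + (1/4)·(63/11) = 31/22.

31/22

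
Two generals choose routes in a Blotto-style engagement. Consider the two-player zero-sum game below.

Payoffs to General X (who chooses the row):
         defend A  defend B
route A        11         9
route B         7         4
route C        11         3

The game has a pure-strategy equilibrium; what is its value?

9

Row minima: 9, 4, 3 → General X's maximin is 9.
Column maxima: 11, 9 → General Y's minimax is 9.
They coincide at (route A, defend B), so the value is 9.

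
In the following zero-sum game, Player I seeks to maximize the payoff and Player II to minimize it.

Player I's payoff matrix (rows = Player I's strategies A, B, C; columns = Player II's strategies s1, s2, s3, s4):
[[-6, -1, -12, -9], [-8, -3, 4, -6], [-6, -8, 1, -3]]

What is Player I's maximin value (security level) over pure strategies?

-8

The worst-case payoff for each row is A: -12, B: -8, C: -8.
The best of these is -8.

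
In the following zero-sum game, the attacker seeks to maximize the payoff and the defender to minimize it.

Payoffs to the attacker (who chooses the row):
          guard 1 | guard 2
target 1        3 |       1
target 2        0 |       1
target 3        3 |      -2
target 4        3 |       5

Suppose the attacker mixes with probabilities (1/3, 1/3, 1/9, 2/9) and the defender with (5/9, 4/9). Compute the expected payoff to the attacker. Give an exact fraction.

146/81

Against (5/9, 4/9), each row's expected payoff is target 1: 19/9; target 2: 4/9; target 3: 7/9; target 4: 35/9.
Taking the (1/3, 1/3, 1/9, 2/9)-weighted average: (1/3)·(19/9) + (1/3)·(4/9) + (1/9)·(7/9) + (2/9)·(35/9) = 146/81.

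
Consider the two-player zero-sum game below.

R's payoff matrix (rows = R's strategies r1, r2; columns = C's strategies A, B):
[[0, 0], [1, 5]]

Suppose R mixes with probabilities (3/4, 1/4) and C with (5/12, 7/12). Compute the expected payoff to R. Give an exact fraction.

Against (5/12, 7/12), each row's expected payoff is r1: 0; r2: 10/3.
Taking the (3/4, 1/4)-weighted average: (3/4)·(0) + (1/4)·(10/3) = 5/6.

5/6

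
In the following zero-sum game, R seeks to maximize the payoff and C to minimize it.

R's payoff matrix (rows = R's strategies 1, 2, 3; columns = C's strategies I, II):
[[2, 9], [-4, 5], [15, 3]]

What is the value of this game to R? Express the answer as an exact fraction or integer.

129/19

Row 2 is strictly dominated by row 1, so R never plays it.
The remaining 2×2 game on (1, 3) × (I, II) has no saddle point. Let R play 1 with probability p; indifference gives 2p + 15(1−p) = 9p + 3(1−p), so p = 12/19.
Similarly C's optimal q on I is 6/19, and the value is 2·(6/19) + (9)·(13/19) = 129/19.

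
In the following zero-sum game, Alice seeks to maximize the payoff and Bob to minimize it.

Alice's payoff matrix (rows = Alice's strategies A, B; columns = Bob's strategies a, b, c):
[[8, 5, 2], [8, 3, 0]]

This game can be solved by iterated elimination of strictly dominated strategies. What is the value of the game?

2

Column a is strictly dominated by b for Bob (5<8, 3<8); eliminate a.
Column b is strictly dominated by c for Bob (2<5, 0<3); eliminate b.
Row B is strictly dominated by row A (2>0); eliminate B.
Only (A, c) remains, with payoff 2.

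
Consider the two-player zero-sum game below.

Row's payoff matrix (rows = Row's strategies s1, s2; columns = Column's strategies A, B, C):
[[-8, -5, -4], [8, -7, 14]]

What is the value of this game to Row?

-16/3

Column C is strictly dominated by A for Column (it gives Row more in every row).
The remaining 2×2 game on (s1, s2) × (A, B) has no saddle point. Let Row play s1 with probability p; indifference gives −8p + 8(1−p) = −5p − 7(1−p), so p = 5/6.
Similarly Column's optimal q on A is 1/9, and the value is -8·(1/9) + (-5)·(8/9) = -16/3.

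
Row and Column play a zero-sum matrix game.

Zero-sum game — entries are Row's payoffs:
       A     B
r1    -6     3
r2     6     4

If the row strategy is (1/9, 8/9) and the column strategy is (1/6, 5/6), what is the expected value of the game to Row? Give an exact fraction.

217/54

Against (1/6, 5/6), each row's expected payoff is r1: 3/2; r2: 13/3.
Taking the (1/9, 8/9)-weighted average: (1/9)·(3/2) + (8/9)·(13/3) = 217/54.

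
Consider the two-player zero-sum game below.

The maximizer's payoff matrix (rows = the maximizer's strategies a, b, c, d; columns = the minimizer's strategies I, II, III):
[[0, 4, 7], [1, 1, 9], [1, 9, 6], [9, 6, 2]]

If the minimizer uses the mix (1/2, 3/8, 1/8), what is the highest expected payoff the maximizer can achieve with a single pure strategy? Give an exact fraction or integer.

7

a: (0)·(1/2) + (4)·(3/8) + (7)·(1/8) = 19/8.
b: (1)·(1/2) + (1)·(3/8) + (9)·(1/8) = 2.
c: (1)·(1/2) + (9)·(3/8) + (6)·(1/8) = 37/8.
d: (9)·(1/2) + (6)·(3/8) + (2)·(1/8) = 7.
The best pure response is d with expected payoff 7.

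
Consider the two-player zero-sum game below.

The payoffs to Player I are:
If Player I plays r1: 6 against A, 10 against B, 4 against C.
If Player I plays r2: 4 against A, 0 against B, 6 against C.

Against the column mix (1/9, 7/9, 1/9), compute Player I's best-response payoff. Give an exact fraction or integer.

80/9

r1: (6)·(1/9) + (10)·(7/9) + (4)·(1/9) = 80/9.
r2: (4)·(1/9) + (0)·(7/9) + (6)·(1/9) = 10/9.
The best pure response is r1 with expected payoff 80/9.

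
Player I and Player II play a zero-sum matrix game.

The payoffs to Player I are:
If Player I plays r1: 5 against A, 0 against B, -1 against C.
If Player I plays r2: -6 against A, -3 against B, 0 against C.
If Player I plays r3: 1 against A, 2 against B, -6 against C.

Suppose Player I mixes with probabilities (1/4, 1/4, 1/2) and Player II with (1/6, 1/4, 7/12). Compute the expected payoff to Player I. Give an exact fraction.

Against (1/6, 1/4, 7/12), each row's expected payoff is r1: 1/4; r2: -7/4; r3: -17/6.
Taking the (1/4, 1/4, 1/2)-weighted average: (1/4)·(1/4) + (1/4)·(-7/4) + (1/2)·(-17/6) = -43/24.

-43/24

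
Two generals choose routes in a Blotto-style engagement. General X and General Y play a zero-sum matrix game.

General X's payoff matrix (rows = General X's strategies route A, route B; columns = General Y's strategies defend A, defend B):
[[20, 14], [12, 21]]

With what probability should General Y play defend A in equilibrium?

7/15

Row minima are 14 and 12, so General X's maximin is 14; column maxima are 20 and 21, so General Y's minimax is 20. These differ, so the equilibrium is in mixed strategies.
Let General Y play defend A with probability q. General X is indifferent when 20q + 14(1−q) = 12q + 21(1−q), giving q = 7/15.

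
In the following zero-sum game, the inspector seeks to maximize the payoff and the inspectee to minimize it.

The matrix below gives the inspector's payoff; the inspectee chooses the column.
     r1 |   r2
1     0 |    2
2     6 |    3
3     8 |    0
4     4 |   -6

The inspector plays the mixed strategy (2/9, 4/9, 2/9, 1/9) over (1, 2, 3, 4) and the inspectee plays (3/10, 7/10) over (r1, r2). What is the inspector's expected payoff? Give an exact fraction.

Against (3/10, 7/10), each row's expected payoff is 1: 7/5; 2: 39/10; 3: 12/5; 4: -3.
Taking the (2/9, 4/9, 2/9, 1/9)-weighted average: (2/9)·(7/5) + (4/9)·(39/10) + (2/9)·(12/5) + (1/9)·(-3) = 101/45.

101/45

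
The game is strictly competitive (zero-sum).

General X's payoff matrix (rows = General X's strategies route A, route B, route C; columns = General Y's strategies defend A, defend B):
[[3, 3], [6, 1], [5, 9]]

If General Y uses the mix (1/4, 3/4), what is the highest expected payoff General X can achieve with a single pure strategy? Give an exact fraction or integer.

8

route A: (3)·(1/4) + (3)·(3/4) = 3.
route B: (6)·(1/4) + (1)·(3/4) = 9/4.
route C: (5)·(1/4) + (9)·(3/4) = 8.
The best pure response is route C with expected payoff 8.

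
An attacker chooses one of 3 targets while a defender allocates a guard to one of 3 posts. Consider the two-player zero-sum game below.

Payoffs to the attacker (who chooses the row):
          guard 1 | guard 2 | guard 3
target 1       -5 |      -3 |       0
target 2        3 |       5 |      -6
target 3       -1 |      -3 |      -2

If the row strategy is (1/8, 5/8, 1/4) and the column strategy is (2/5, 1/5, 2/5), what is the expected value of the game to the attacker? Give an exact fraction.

-9/10

Against (2/5, 1/5, 2/5), each row's expected payoff is target 1: -13/5; target 2: -1/5; target 3: -9/5.
Taking the (1/8, 5/8, 1/4)-weighted average: (1/8)·(-13/5) + (5/8)·(-1/5) + (1/4)·(-9/5) = -9/10.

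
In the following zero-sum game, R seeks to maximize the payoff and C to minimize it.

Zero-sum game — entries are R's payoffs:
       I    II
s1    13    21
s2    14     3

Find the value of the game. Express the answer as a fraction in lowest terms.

255/19

Row minima are 13 and 3, so R's maximin is 13; column maxima are 14 and 21, so C's minimax is 14. These differ, so the equilibrium is in mixed strategies.
Let R play s1 with probability p. C is indifferent when 13p + 14(1−p) = 21p + 3(1−p), giving p = 11/19.
Let C play I with probability q. R is indifferent when 13q + 21(1−q) = 14q + 3(1−q), giving q = 18/19.
The value is 13·(18/19) + (21)·(1/19) = 255/19.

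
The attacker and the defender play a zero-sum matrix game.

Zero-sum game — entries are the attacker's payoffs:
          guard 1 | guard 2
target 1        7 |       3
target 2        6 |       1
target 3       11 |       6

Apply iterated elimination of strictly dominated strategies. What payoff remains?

6

Row target 2 is strictly dominated by row target 1 (7>6, 3>1); eliminate target 2.
Row target 1 is strictly dominated by row target 3 (11>7, 6>3); eliminate target 1.
Column guard 1 is strictly dominated by guard 2 for the defender (6<11); eliminate guard 1.
Only (target 3, guard 2) remains, with payoff 6.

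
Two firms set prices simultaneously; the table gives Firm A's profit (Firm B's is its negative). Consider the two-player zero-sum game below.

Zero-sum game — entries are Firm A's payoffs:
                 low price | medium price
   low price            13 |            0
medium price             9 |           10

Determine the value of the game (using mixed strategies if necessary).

Row minima are 0 and 9, so Firm A's maximin is 9; column maxima are 13 and 10, so Firm B's minimax is 10. These differ, so the equilibrium is in mixed strategies.
Let Firm A play low price with probability p. Firm B is indifferent when 13p + 9(1−p) = 10(1−p), giving p = 1/14.
Let Firm B play low price with probability q. Firm A is indifferent when 13q = 9q + 10(1−q), giving q = 5/7.
The value is 13·(5/7) + (0)·(2/7) = 65/7.

65/7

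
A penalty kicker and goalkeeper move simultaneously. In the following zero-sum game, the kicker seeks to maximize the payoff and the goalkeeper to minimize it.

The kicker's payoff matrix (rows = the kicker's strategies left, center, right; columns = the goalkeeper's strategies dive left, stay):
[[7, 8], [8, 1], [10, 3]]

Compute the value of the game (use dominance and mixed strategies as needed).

Row center is strictly dominated by row right, so the kicker never plays it.
The remaining 2×2 game on (left, right) × (dive left, stay) has no saddle point. Let the kicker play left with probability p; indifference gives 7p + 10(1−p) = 8p + 3(1−p), so p = 7/8.
Similarly the goalkeeper's optimal q on dive left is 5/8, and the value is 7·(5/8) + (8)·(3/8) = 59/8.

59/8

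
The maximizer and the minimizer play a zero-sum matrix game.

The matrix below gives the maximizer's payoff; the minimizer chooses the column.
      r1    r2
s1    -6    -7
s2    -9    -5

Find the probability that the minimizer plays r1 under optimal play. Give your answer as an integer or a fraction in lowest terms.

2/5

Row minima are -7 and -9, so the maximizer's maximin is -7; column maxima are -6 and -5, so the minimizer's minimax is -6. These differ, so the equilibrium is in mixed strategies.
Let the minimizer play r1 with probability q. The maximizer is indifferent when −6q − 7(1−q) = −9q − 5(1−q), giving q = 2/5.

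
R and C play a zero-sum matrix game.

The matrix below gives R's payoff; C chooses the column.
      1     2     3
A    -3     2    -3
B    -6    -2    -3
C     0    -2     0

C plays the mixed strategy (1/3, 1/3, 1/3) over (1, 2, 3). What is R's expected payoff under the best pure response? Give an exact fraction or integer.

-2/3

A: (-3)·(1/3) + (2)·(1/3) + (-3)·(1/3) = -4/3.
B: (-6)·(1/3) + (-2)·(1/3) + (-3)·(1/3) = -11/3.
C: (0)·(1/3) + (-2)·(1/3) + (0)·(1/3) = -2/3.
The best pure response is C with expected payoff -2/3.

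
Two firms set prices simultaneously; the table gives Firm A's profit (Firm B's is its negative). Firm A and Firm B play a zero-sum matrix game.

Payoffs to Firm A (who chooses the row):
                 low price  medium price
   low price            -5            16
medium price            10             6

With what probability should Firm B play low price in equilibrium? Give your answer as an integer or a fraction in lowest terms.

Row minima are -5 and 6, so Firm A's maximin is 6; column maxima are 10 and 16, so Firm B's minimax is 10. These differ, so the equilibrium is in mixed strategies.
Let Firm B play low price with probability q. Firm A is indifferent when −5q + 16(1−q) = 10q + 6(1−q), giving q = 2/5.

2/5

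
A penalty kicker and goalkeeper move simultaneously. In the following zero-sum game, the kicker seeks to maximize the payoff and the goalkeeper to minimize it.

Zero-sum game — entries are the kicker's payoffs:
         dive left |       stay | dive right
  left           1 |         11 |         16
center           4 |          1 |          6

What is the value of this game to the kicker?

43/13

Column dive right is strictly dominated by stay for the goalkeeper (it gives the kicker more in every row).
The remaining 2×2 game on (left, center) × (dive left, stay) has no saddle point. Let the kicker play left with probability p; indifference gives p + 4(1−p) = 11p + (1−p), so p = 3/13.
Similarly the goalkeeper's optimal q on dive left is 10/13, and the value is 1·(10/13) + (11)·(3/13) = 43/13.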